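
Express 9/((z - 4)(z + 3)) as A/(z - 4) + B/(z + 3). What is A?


Step 1: Multiply both sides by (z - 4) and set z = 4
Step 2: A = 9 / (4 + 3)
Step 3: A = 9 / 7
Step 4: A = 9/7

9/7


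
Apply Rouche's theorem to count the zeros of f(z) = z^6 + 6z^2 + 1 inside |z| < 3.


Step 1: On |z| = 3 the three terms have sizes |z^6| = 3^6 = 729, |6z^2| = 6*3^2 = 54, |1| = 1
Step 2: The dominant term is g(z) = z^6; let h(z) = 6z^2 + 1 so f = g + h
Step 3: On |z| = 3: |g| = 729 and |h| <= 54 + 1 = 55
Step 4: Since 729 > 55, |h| < |g| on |z| = 3, so by Rouche f has the same number of zeros as g inside |z| < 3
Step 5: g(z) = z^6 has 6 zeros (all at the origin) inside |z| < 3. Answer = 6

6


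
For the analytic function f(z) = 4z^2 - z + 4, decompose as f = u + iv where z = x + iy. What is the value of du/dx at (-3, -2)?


Step 1: f(z) = 4(x+iy)^2 - (x+iy) + 4
Step 2: u = 4(x^2 - y^2) - x + 4
Step 3: u_x = 8x - 1
Step 4: At (-3, -2): u_x = -24 - 1 = -25

-25


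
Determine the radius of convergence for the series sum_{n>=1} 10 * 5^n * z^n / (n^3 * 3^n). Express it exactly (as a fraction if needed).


Step 1: General term a_n = 10 * 5^n / (n^3 * 3^n)
Step 2: By the root test, |a_n|^(1/n) = 10^(1/n) * 5 / (n^(3/n) * 3) -> 5/3 as n -> infinity (since 10^(1/n) -> 1 and n^(3/n) -> 1)
Step 3: R = 1/lim|a_n|^(1/n) = 3/5

3/5


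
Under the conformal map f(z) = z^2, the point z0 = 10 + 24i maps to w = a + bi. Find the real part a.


Step 1: z0 = 10 + 24i
Step 2: z0^2 = 10^2 - 24^2 + 480i
Step 3: real part = 100 - 576 = -476

-476


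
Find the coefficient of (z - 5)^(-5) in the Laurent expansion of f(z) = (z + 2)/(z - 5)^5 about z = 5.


Step 1: Write the numerator in powers of (z - 5): z + 2 = (z - 5) + (1*5 + 2) = (z - 5) + 7
Step 2: Divide by (z - 5)^5: f(z) = 7(z - 5)^(-5) + (z - 5)^(-4)
Step 3: This finite sum is the Laurent series of f about z = 5.
Step 4: Coefficient of (z - 5)^(-5) = 1*5 + 2 = 7

7


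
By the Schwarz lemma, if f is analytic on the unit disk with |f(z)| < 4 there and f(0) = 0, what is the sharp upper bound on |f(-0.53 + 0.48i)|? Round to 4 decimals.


Step 1: g = f/4 maps D -> D with g(0) = 0, so by the Schwarz lemma |g(z)| <= |z|, i.e. |f(z)| <= 4|z|; this is sharp (f(z) = 4z).
Step 2: |z0|^2 = (-0.53)^2 + 0.48^2 = 0.5113
Step 3: |z0| = sqrt(0.5113) = 0.715052
Step 4: Best bound = 4 * |z0| = 4 * 0.715052 = 2.8602

2.8602


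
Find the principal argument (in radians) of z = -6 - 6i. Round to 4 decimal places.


Step 1: z = -6 - 6i
Step 2: arg(z) = atan2(-6, -6)
Step 3: arg(z) = -2.3562

-2.3562


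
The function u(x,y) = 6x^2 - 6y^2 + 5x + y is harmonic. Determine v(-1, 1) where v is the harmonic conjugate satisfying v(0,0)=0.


Step 1: v_x = -u_y = 12y - 1
Step 2: v_y = u_x = 12x + 5
Step 3: v = 12xy - x + 5y + C
Step 4: v(0,0) = 0 => C = 0
Step 5: v(-1, 1) = -6

-6


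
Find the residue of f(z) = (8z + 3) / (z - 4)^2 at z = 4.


Step 1: Pole of order 2 at z = 4
Step 2: Res = lim d/dz [(z - 4)^2 * f(z)] as z -> 4
Step 3: (z - 4)^2 * f(z) = 8z + 3
Step 4: d/dz[8z + 3] = 8

8


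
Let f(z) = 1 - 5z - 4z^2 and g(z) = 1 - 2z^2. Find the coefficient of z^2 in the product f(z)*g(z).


Step 1: z^2 term in f*g comes from: (1)*(-2z^2) + (-5z)*(0) + (-4z^2)*(1)
Step 2: = -2 + 0 - 4
Step 3: = -6

-6


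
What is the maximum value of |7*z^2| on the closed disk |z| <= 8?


Step 1: On |z| = 8, |f(z)| = 7 * |z|^2 = 7 * 8^2
Step 2: By maximum modulus principle, maximum is on boundary.
Step 3: Maximum = 7 * 64 = 448

448


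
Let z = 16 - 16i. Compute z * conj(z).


Step 1: conj(z) = 16 + 16i
Step 2: z * conj(z) = 16^2 + (-16)^2
Step 3: = 256 + 256 = 512

512


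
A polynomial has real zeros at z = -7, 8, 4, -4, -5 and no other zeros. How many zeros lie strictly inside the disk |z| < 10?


Step 1: Check each root:
  z = -7: |-7| = 7 < 10
  z = 8: |8| = 8 < 10
  z = 4: |4| = 4 < 10
  z = -4: |-4| = 4 < 10
  z = -5: |-5| = 5 < 10
Step 2: Count = 5

5


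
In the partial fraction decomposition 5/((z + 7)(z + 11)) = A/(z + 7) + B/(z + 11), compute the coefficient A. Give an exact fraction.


Step 1: Multiply both sides by (z + 7) and set z = -7
Step 2: A = 5 / (-7 + 11)
Step 3: A = 5 / 4
Step 4: A = 5/4

5/4


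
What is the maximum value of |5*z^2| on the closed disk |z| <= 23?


Step 1: On |z| = 23, |f(z)| = 5 * |z|^2 = 5 * 23^2
Step 2: By maximum modulus principle, maximum is on boundary.
Step 3: Maximum = 5 * 529 = 2645

2645


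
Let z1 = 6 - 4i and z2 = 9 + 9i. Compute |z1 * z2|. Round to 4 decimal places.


Step 1: |z1| = sqrt(6^2 + (-4)^2) = sqrt(52)
Step 2: |z2| = sqrt(9^2 + 9^2) = sqrt(162)
Step 3: |z1*z2| = |z1|*|z2| = sqrt(52) * sqrt(162) = sqrt(52 * 162) = sqrt(8424)
Step 4: = 91.7824

91.7824


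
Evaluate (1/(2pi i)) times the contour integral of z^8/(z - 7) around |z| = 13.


Step 1: f(z) = z^8, a = 7 is inside |z| = 13
Step 2: By Cauchy integral formula: (1/(2pi*i)) * integral = f(a)
Step 3: f(7) = 7^8 = 5764801

5764801


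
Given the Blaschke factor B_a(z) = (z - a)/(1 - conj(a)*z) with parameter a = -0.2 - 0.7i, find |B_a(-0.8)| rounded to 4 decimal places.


Step 1: Numerator z0 - a = -0.8 - (-0.2 - 0.7i) = -0.6 + 0.7i
Step 2: Denominator 1 - conj(a)*z0 = 1 - (-0.2 + 0.7i)*(-0.8) = 0.84 + 0.56i
Step 3: |z0 - a|^2 = (-0.6)^2 + 0.7^2 = 0.85; |1 - conj(a)*z0|^2 = 0.84^2 + 0.56^2 = 1.0192
Step 4: |B_a(-0.8)| = sqrt(0.85 / 1.0192) = sqrt(0.833987)
Step 5: = 0.9132

0.9132


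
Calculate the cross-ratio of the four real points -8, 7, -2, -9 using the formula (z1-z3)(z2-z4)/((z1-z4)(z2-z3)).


Step 1: (z1-z3)(z2-z4) = (-6) * 16 = -96
Step 2: (z1-z4)(z2-z3) = 1 * 9 = 9
Step 3: Cross-ratio = -96/9 = -32/3

-32/3


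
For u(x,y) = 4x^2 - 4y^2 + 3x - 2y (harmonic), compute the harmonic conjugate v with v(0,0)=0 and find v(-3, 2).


Step 1: v_x = -u_y = 8y + 2
Step 2: v_y = u_x = 8x + 3
Step 3: v = 8xy + 2x + 3y + C
Step 4: v(0,0) = 0 => C = 0
Step 5: v(-3, 2) = -48

-48


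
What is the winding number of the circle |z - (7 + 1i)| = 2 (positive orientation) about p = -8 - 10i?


Step 1: Center c = (7, 1), radius = 2
Step 2: |p - c|^2 = (-15)^2 + (-11)^2 = 346
Step 3: r^2 = 4
Step 4: |p-c| > r so winding number = 0

0


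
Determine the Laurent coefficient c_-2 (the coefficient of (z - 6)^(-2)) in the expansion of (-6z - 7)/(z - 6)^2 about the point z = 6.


Step 1: Write the numerator in powers of (z - 6): -6z - 7 = -6(z - 6) + (-6*6 - 7) = -6(z - 6) - 43
Step 2: Divide by (z - 6)^2: f(z) = -43(z - 6)^(-2) - 6(z - 6)^(-1)
Step 3: This finite sum is the Laurent series of f about z = 6.
Step 4: Coefficient of (z - 6)^(-2) = -6*6 - 7 = -43

-43


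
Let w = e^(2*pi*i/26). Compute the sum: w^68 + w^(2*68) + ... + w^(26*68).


Step 1: The sum sum_{j=1}^{n} w^(k*j) equals n if n | k, else 0.
Step 2: Here n = 26, k = 68
Step 3: Does n divide k? 26 | 68 -> False
Step 4: Sum = 0

0


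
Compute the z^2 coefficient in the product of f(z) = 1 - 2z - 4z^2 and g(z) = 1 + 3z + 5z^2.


Step 1: z^2 term in f*g comes from: (1)*(5z^2) + (-2z)*(3z) + (-4z^2)*(1)
Step 2: = 5 - 6 - 4
Step 3: = -5

-5


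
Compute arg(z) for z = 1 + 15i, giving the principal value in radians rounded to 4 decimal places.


Step 1: z = 1 + 15i
Step 2: arg(z) = atan2(15, 1)
Step 3: arg(z) = 1.5042

1.5042


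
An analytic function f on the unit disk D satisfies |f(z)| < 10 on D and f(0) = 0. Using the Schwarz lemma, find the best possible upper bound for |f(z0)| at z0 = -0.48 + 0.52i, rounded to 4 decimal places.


Step 1: g = f/10 maps D -> D with g(0) = 0, so by the Schwarz lemma |g(z)| <= |z|, i.e. |f(z)| <= 10|z|; this is sharp (f(z) = 10z).
Step 2: |z0|^2 = (-0.48)^2 + 0.52^2 = 0.5008
Step 3: |z0| = sqrt(0.5008) = 0.707672
Step 4: Best bound = 10 * |z0| = 10 * 0.707672 = 7.0767

7.0767


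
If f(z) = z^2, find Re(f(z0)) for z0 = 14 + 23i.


Step 1: z0 = 14 + 23i
Step 2: z0^2 = 14^2 - 23^2 + 644i
Step 3: real part = 196 - 529 = -333

-333


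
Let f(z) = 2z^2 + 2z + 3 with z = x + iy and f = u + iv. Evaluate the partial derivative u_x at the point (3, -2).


Step 1: f(z) = 2(x+iy)^2 + 2(x+iy) + 3
Step 2: u = 2(x^2 - y^2) + 2x + 3
Step 3: u_x = 4x + 2
Step 4: At (3, -2): u_x = 12 + 2 = 14

14


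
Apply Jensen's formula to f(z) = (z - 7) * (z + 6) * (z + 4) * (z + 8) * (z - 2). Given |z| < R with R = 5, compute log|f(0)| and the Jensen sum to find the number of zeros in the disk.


Jensen's formula: (1/2pi)*integral log|f(Re^it)|dt = log|f(0)| + sum_{|a_k|<R} log(R/|a_k|)
Step 1: f(0) = (-7) * 6 * 4 * 8 * (-2) = 2688
Step 2: log|f(0)| = log|7| + log|-6| + log|-4| + log|-8| + log|2| = 7.8966
Step 3: Zeros inside |z| < 5: -4, 2
Step 4: Jensen sum = log(5/4) + log(5/2) = 1.1394
Step 5: n(R) = number of terms in the Jensen sum = count of zeros inside |z| < 5 = 2

2


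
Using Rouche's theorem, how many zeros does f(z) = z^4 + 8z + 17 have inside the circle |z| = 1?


Step 1: On |z| = 1 the three terms have sizes |z^4| = 1^4 = 1, |8z| = 8*1 = 8, |17| = 17
Step 2: The dominant term is g(z) = 17; let h(z) = z^4 + 8z so f = g + h
Step 3: On |z| = 1: |g| = 17 and |h| <= 1 + 8 = 9
Step 4: Since 17 > 9, |h| < |g| on |z| = 1, so by Rouche f has the same number of zeros as g inside |z| < 1
Step 5: g(z) = 17 is a nonzero constant with no zeros inside |z| < 1. Answer = 0

0


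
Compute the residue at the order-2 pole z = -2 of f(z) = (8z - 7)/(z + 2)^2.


Step 1: Pole of order 2 at z = -2
Step 2: Res = lim d/dz [(z + 2)^2 * f(z)] as z -> -2
Step 3: (z + 2)^2 * f(z) = 8z - 7
Step 4: d/dz[8z - 7] = 8

8


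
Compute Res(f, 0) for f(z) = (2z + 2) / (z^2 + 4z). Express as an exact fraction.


Step 1: Q(z) = z^2 + 4z = (z)(z + 4)
Step 2: Q'(z) = 2z + 4
Step 3: Q'(0) = 4, P(0) = 2
Step 4: Res = P(0)/Q'(0) = 2/4 = 1/2

1/2


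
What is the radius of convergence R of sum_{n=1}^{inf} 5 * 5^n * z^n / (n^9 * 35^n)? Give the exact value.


Step 1: General term a_n = 5 * 5^n / (n^9 * 35^n)
Step 2: By the root test, |a_n|^(1/n) = 5^(1/n) * 5 / (n^(9/n) * 35) -> 5/35 as n -> infinity (since 5^(1/n) -> 1 and n^(9/n) -> 1)
Step 3: R = 1/lim|a_n|^(1/n) = 35/5 = 7

7


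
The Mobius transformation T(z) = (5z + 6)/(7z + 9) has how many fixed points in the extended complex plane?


Step 1: Fixed points satisfy T(z) = z
Step 2: 7z^2 + 4z - 6 = 0
Step 3: Discriminant = 4^2 - 4*7*(-6) = 184
Step 4: Number of fixed points = 2

2


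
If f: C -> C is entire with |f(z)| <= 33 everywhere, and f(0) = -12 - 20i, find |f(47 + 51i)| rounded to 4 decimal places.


Step 1: By Liouville's theorem, a bounded entire function is constant.
Step 2: f(z) = f(0) = -12 - 20i for all z.
Step 3: |f(w)| = |-12 - 20i| = sqrt(144 + 400)
Step 4: = 23.3238

23.3238


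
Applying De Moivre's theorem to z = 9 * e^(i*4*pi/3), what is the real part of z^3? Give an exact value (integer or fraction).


Step 1: By De Moivre's theorem, z^3 = 9^3 * e^(i*3*4*pi/3) = 729 * (cos(4*pi) + i*sin(4*pi))
Step 2: |z|^3 = 9^3 = 729
Step 3: Reduce the angle mod 2*pi: 4*pi - 4*pi = 0
Step 4: cos(0) = 1
Step 5: Re(z^3) = 729 * 1 = 729

729


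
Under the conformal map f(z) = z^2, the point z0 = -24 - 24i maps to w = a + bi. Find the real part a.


Step 1: z0 = -24 - 24i
Step 2: z0^2 = (-24)^2 - (-24)^2 + 1152i
Step 3: real part = 576 - 576 = 0

0


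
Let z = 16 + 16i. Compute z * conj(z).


Step 1: conj(z) = 16 - 16i
Step 2: z * conj(z) = 16^2 + 16^2
Step 3: = 256 + 256 = 512

512


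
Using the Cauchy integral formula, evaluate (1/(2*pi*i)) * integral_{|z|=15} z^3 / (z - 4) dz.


Step 1: f(z) = z^3, a = 4 is inside |z| = 15
Step 2: By Cauchy integral formula: (1/(2pi*i)) * integral = f(a)
Step 3: f(4) = 4^3 = 64

64


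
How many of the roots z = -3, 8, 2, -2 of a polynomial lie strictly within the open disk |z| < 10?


Step 1: Check each root:
  z = -3: |-3| = 3 < 10
  z = 8: |8| = 8 < 10
  z = 2: |2| = 2 < 10
  z = -2: |-2| = 2 < 10
Step 2: Count = 4

4


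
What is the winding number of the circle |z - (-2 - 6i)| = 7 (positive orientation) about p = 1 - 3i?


Step 1: Center c = (-2, -6), radius = 7
Step 2: |p - c|^2 = 3^2 + 3^2 = 18
Step 3: r^2 = 49
Step 4: |p-c| < r so winding number = 1

1


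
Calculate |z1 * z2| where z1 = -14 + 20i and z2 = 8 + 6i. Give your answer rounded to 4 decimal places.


Step 1: |z1| = sqrt((-14)^2 + 20^2) = sqrt(596)
Step 2: |z2| = sqrt(8^2 + 6^2) = sqrt(100)
Step 3: |z1*z2| = |z1|*|z2| = sqrt(596) * sqrt(100) = sqrt(596 * 100) = sqrt(59600)
Step 4: = 244.1311

244.1311


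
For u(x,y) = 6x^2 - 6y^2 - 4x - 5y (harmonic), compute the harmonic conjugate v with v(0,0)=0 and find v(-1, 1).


Step 1: v_x = -u_y = 12y + 5
Step 2: v_y = u_x = 12x - 4
Step 3: v = 12xy + 5x - 4y + C
Step 4: v(0,0) = 0 => C = 0
Step 5: v(-1, 1) = -21

-21


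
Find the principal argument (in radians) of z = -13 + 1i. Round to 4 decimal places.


Step 1: z = -13 + 1i
Step 2: arg(z) = atan2(1, -13)
Step 3: arg(z) = 3.0648

3.0648


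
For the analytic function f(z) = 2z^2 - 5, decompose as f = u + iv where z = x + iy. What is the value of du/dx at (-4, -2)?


Step 1: f(z) = 2(x+iy)^2 - 5
Step 2: u = 2(x^2 - y^2) - 5
Step 3: u_x = 4x + 0
Step 4: At (-4, -2): u_x = -16 + 0 = -16

-16


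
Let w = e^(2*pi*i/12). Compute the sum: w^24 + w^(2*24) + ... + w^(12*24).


Step 1: The sum sum_{j=1}^{n} w^(k*j) equals n if n | k, else 0.
Step 2: Here n = 12, k = 24
Step 3: Does n divide k? 12 | 24 -> True
Step 4: Sum = 12

12


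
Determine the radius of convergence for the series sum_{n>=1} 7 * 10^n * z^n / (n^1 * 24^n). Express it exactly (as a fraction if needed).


Step 1: General term a_n = 7 * 10^n / (n^1 * 24^n)
Step 2: By the root test, |a_n|^(1/n) = 7^(1/n) * 10 / (n^(1/n) * 24) -> 10/24 as n -> infinity (since 7^(1/n) -> 1 and n^(1/n) -> 1)
Step 3: R = 1/lim|a_n|^(1/n) = 24/10 = 12/5

12/5


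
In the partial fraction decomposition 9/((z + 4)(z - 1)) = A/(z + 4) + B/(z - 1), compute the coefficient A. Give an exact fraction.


Step 1: Multiply both sides by (z + 4) and set z = -4
Step 2: A = 9 / (-4 - 1)
Step 3: A = 9 / (-5)
Step 4: A = -9/5

-9/5


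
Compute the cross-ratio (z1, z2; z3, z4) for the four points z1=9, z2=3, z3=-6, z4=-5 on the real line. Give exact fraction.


Step 1: (z1-z3)(z2-z4) = 15 * 8 = 120
Step 2: (z1-z4)(z2-z3) = 14 * 9 = 126
Step 3: Cross-ratio = 120/126 = 20/21

20/21


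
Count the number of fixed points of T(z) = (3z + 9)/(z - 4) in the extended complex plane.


Step 1: Fixed points satisfy T(z) = z
Step 2: z^2 - 7z - 9 = 0
Step 3: Discriminant = (-7)^2 - 4*1*(-9) = 85
Step 4: Number of fixed points = 2

2


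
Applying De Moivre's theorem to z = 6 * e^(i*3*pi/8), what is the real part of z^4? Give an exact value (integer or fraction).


Step 1: By De Moivre's theorem, z^4 = 6^4 * e^(i*4*3*pi/8) = 1296 * (cos(3*pi/2) + i*sin(3*pi/2))
Step 2: |z|^4 = 6^4 = 1296
Step 3: The angle 3*pi/2 already lies in [0, 2*pi)
Step 4: cos(3*pi/2) = 0
Step 5: Re(z^4) = 1296 * 0 = 0

0


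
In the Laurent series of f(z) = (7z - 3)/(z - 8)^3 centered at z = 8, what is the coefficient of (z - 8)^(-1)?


Step 1: Write the numerator in powers of (z - 8): 7z - 3 = 7(z - 8) + (7*8 - 3) = 7(z - 8) + 53
Step 2: Divide by (z - 8)^3: f(z) = 53(z - 8)^(-3) + 7(z - 8)^(-2)
Step 3: This finite sum is the Laurent series of f about z = 8.
Step 4: Only the powers -3 and -2 appear, so the coefficient of (z - 8)^(-1) = 0

0


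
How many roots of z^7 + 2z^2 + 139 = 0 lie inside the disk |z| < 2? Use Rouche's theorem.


Step 1: On |z| = 2 the three terms have sizes |z^7| = 2^7 = 128, |2z^2| = 2*2^2 = 8, |139| = 139
Step 2: The dominant term is g(z) = 139; let h(z) = z^7 + 2z^2 so f = g + h
Step 3: On |z| = 2: |g| = 139 and |h| <= 128 + 8 = 136
Step 4: Since 139 > 136, |h| < |g| on |z| = 2, so by Rouche f has the same number of zeros as g inside |z| < 2
Step 5: g(z) = 139 is a nonzero constant with no zeros inside |z| < 2. Answer = 0

0


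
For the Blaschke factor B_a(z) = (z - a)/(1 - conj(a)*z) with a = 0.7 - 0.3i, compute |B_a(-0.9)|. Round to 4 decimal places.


Step 1: Numerator z0 - a = -0.9 - (0.7 - 0.3i) = -1.6 + 0.3i
Step 2: Denominator 1 - conj(a)*z0 = 1 - (0.7 + 0.3i)*(-0.9) = 1.63 + 0.27i
Step 3: |z0 - a|^2 = (-1.6)^2 + 0.3^2 = 2.65; |1 - conj(a)*z0|^2 = 1.63^2 + 0.27^2 = 2.7298
Step 4: |B_a(-0.9)| = sqrt(2.65 / 2.7298) = sqrt(0.970767)
Step 5: = 0.9853

0.9853


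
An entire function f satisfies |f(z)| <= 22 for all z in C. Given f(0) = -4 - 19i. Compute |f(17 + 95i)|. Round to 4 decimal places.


Step 1: By Liouville's theorem, a bounded entire function is constant.
Step 2: f(z) = f(0) = -4 - 19i for all z.
Step 3: |f(w)| = |-4 - 19i| = sqrt(16 + 361)
Step 4: = 19.4165

19.4165


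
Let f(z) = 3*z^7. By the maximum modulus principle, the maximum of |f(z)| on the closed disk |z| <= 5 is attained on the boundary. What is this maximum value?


Step 1: On |z| = 5, |f(z)| = 3 * |z|^7 = 3 * 5^7
Step 2: By maximum modulus principle, maximum is on boundary.
Step 3: Maximum = 3 * 78125 = 234375

234375


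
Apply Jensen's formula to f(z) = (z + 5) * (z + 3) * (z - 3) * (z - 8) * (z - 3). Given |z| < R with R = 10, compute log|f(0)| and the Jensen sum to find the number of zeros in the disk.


Jensen's formula: (1/2pi)*integral log|f(Re^it)|dt = log|f(0)| + sum_{|a_k|<R} log(R/|a_k|)
Step 1: f(0) = 5 * 3 * (-3) * (-8) * (-3) = -1080
Step 2: log|f(0)| = log|-5| + log|-3| + log|3| + log|8| + log|3| = 6.9847
Step 3: Zeros inside |z| < 10: -5, -3, 3, 8, 3
Step 4: Jensen sum = log(10/5) + log(10/3) + log(10/3) + log(10/8) + log(10/3) = 4.5282
Step 5: n(R) = number of terms in the Jensen sum = count of zeros inside |z| < 10 = 5

5


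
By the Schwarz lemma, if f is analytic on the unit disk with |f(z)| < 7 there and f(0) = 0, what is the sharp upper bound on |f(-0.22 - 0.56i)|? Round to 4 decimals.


Step 1: g = f/7 maps D -> D with g(0) = 0, so by the Schwarz lemma |g(z)| <= |z|, i.e. |f(z)| <= 7|z|; this is sharp (f(z) = 7z).
Step 2: |z0|^2 = (-0.22)^2 + (-0.56)^2 = 0.362
Step 3: |z0| = sqrt(0.362) = 0.601664
Step 4: Best bound = 7 * |z0| = 7 * 0.601664 = 4.2117

4.2117


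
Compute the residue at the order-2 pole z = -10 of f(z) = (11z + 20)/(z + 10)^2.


Step 1: Pole of order 2 at z = -10
Step 2: Res = lim d/dz [(z + 10)^2 * f(z)] as z -> -10
Step 3: (z + 10)^2 * f(z) = 11z + 20
Step 4: d/dz[11z + 20] = 11

11


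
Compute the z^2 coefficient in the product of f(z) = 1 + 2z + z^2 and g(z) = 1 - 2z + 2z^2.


Step 1: z^2 term in f*g comes from: (1)*(2z^2) + (2z)*(-2z) + (z^2)*(1)
Step 2: = 2 - 4 + 1
Step 3: = -1

-1


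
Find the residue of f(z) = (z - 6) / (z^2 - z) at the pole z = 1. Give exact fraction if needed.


Step 1: Q(z) = z^2 - z = (z - 1)(z)
Step 2: Q'(z) = 2z - 1
Step 3: Q'(1) = 1, P(1) = -5
Step 4: Res = P(1)/Q'(1) = -5/1 = -5

-5


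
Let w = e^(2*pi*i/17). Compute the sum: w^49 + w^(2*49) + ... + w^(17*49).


Step 1: The sum sum_{j=1}^{n} w^(k*j) equals n if n | k, else 0.
Step 2: Here n = 17, k = 49
Step 3: Does n divide k? 17 | 49 -> False
Step 4: Sum = 0

0


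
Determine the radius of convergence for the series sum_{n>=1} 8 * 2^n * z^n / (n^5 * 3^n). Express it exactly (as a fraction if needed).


Step 1: General term a_n = 8 * 2^n / (n^5 * 3^n)
Step 2: By the root test, |a_n|^(1/n) = 8^(1/n) * 2 / (n^(5/n) * 3) -> 2/3 as n -> infinity (since 8^(1/n) -> 1 and n^(5/n) -> 1)
Step 3: R = 1/lim|a_n|^(1/n) = 3/2

3/2


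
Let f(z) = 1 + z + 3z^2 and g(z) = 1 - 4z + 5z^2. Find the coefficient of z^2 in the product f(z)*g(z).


Step 1: z^2 term in f*g comes from: (1)*(5z^2) + (z)*(-4z) + (3z^2)*(1)
Step 2: = 5 - 4 + 3
Step 3: = 4

4


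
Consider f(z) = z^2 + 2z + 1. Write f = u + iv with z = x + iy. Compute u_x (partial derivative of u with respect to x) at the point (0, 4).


Step 1: f(z) = (x+iy)^2 + 2(x+iy) + 1
Step 2: u = (x^2 - y^2) + 2x + 1
Step 3: u_x = 2x + 2
Step 4: At (0, 4): u_x = 0 + 2 = 2

2


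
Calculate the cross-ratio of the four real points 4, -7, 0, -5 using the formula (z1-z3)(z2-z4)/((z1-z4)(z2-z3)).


Step 1: (z1-z3)(z2-z4) = 4 * (-2) = -8
Step 2: (z1-z4)(z2-z3) = 9 * (-7) = -63
Step 3: Cross-ratio = 8/63 = 8/63

8/63


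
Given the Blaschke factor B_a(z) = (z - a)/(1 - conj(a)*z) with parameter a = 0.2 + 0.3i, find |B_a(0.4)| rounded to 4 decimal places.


Step 1: Numerator z0 - a = 0.4 - (0.2 + 0.3i) = 0.2 - 0.3i
Step 2: Denominator 1 - conj(a)*z0 = 1 - (0.2 - 0.3i)*0.4 = 0.92 + 0.12i
Step 3: |z0 - a|^2 = 0.2^2 + (-0.3)^2 = 0.13; |1 - conj(a)*z0|^2 = 0.92^2 + 0.12^2 = 0.8608
Step 4: |B_a(0.4)| = sqrt(0.13 / 0.8608) = sqrt(0.151022)
Step 5: = 0.3886

0.3886


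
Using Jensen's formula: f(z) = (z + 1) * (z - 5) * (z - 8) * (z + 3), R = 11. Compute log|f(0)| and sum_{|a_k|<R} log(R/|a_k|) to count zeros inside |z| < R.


Jensen's formula: (1/2pi)*integral log|f(Re^it)|dt = log|f(0)| + sum_{|a_k|<R} log(R/|a_k|)
Step 1: f(0) = 1 * (-5) * (-8) * 3 = 120
Step 2: log|f(0)| = log|-1| + log|5| + log|8| + log|-3| = 4.7875
Step 3: Zeros inside |z| < 11: -1, 5, 8, -3
Step 4: Jensen sum = log(11/1) + log(11/5) + log(11/8) + log(11/3) = 4.8041
Step 5: n(R) = number of terms in the Jensen sum = count of zeros inside |z| < 11 = 4

4


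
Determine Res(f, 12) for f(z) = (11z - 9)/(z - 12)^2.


Step 1: Pole of order 2 at z = 12
Step 2: Res = lim d/dz [(z - 12)^2 * f(z)] as z -> 12
Step 3: (z - 12)^2 * f(z) = 11z - 9
Step 4: d/dz[11z - 9] = 11

11


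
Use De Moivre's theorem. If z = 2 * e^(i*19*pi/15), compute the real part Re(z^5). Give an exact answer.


Step 1: By De Moivre's theorem, z^5 = 2^5 * e^(i*5*19*pi/15) = 32 * (cos(19*pi/3) + i*sin(19*pi/3))
Step 2: |z|^5 = 2^5 = 32
Step 3: Reduce the angle mod 2*pi: 19*pi/3 - 6*pi = pi/3
Step 4: cos(pi/3) = 1/2
Step 5: Re(z^5) = 32 * 1/2 = 16

16


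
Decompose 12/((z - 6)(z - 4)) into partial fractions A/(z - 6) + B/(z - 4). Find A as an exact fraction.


Step 1: Multiply both sides by (z - 6) and set z = 6
Step 2: A = 12 / (6 - 4)
Step 3: A = 12 / 2
Step 4: A = 6

6


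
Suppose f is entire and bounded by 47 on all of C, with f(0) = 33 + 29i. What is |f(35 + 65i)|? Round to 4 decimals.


Step 1: By Liouville's theorem, a bounded entire function is constant.
Step 2: f(z) = f(0) = 33 + 29i for all z.
Step 3: |f(w)| = |33 + 29i| = sqrt(1089 + 841)
Step 4: = 43.9318

43.9318


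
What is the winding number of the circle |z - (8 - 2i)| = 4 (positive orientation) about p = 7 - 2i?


Step 1: Center c = (8, -2), radius = 4
Step 2: |p - c|^2 = (-1)^2 + 0^2 = 1
Step 3: r^2 = 16
Step 4: |p-c| < r so winding number = 1

1


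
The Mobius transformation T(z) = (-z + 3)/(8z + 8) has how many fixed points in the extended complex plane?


Step 1: Fixed points satisfy T(z) = z
Step 2: 8z^2 + 9z - 3 = 0
Step 3: Discriminant = 9^2 - 4*8*(-3) = 177
Step 4: Number of fixed points = 2

2


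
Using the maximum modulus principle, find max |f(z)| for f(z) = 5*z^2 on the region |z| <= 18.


Step 1: On |z| = 18, |f(z)| = 5 * |z|^2 = 5 * 18^2
Step 2: By maximum modulus principle, maximum is on boundary.
Step 3: Maximum = 5 * 324 = 1620

1620


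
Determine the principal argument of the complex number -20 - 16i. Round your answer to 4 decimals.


Step 1: z = -20 - 16i
Step 2: arg(z) = atan2(-16, -20)
Step 3: arg(z) = -2.4669

-2.4669


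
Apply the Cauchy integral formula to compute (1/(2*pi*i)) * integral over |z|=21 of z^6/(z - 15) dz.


Step 1: f(z) = z^6, a = 15 is inside |z| = 21
Step 2: By Cauchy integral formula: (1/(2pi*i)) * integral = f(a)
Step 3: f(15) = 15^6 = 11390625

11390625


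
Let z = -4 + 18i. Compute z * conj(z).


Step 1: conj(z) = -4 - 18i
Step 2: z * conj(z) = (-4)^2 + 18^2
Step 3: = 16 + 324 = 340

340


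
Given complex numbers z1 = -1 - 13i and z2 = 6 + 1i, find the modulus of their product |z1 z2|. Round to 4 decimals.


Step 1: |z1| = sqrt((-1)^2 + (-13)^2) = sqrt(170)
Step 2: |z2| = sqrt(6^2 + 1^2) = sqrt(37)
Step 3: |z1*z2| = |z1|*|z2| = sqrt(170) * sqrt(37) = sqrt(170 * 37) = sqrt(6290)
Step 4: = 79.3095

79.3095


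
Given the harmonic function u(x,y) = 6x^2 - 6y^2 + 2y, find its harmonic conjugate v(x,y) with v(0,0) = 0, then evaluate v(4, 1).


Step 1: v_x = -u_y = 12y - 2
Step 2: v_y = u_x = 12x + 0
Step 3: v = 12xy - 2x + C
Step 4: v(0,0) = 0 => C = 0
Step 5: v(4, 1) = 40

40


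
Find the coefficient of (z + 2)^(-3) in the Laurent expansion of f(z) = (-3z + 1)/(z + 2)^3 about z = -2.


Step 1: Write the numerator in powers of (z + 2): -3z + 1 = -3(z + 2) + (-3*(-2) + 1) = -3(z + 2) + 7
Step 2: Divide by (z + 2)^3: f(z) = 7(z + 2)^(-3) - 3(z + 2)^(-2)
Step 3: This finite sum is the Laurent series of f about z = -2.
Step 4: Coefficient of (z + 2)^(-3) = -3*(-2) + 1 = 7

7


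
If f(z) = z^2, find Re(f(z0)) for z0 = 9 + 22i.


Step 1: z0 = 9 + 22i
Step 2: z0^2 = 9^2 - 22^2 + 396i
Step 3: real part = 81 - 484 = -403

-403


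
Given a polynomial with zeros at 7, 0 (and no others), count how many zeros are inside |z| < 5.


Step 1: Check each root:
  z = 7: |7| = 7 >= 5
  z = 0: |0| = 0 < 5
Step 2: Count = 1

1


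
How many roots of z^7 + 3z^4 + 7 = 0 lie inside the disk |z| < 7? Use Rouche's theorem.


Step 1: On |z| = 7 the three terms have sizes |z^7| = 7^7 = 823543, |3z^4| = 3*7^4 = 7203, |7| = 7
Step 2: The dominant term is g(z) = z^7; let h(z) = 3z^4 + 7 so f = g + h
Step 3: On |z| = 7: |g| = 823543 and |h| <= 7203 + 7 = 7210
Step 4: Since 823543 > 7210, |h| < |g| on |z| = 7, so by Rouche f has the same number of zeros as g inside |z| < 7
Step 5: g(z) = z^7 has 7 zeros (all at the origin) inside |z| < 7. Answer = 7

7


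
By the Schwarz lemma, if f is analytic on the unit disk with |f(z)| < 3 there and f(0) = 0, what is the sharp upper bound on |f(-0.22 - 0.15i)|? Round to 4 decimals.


Step 1: g = f/3 maps D -> D with g(0) = 0, so by the Schwarz lemma |g(z)| <= |z|, i.e. |f(z)| <= 3|z|; this is sharp (f(z) = 3z).
Step 2: |z0|^2 = (-0.22)^2 + (-0.15)^2 = 0.0709
Step 3: |z0| = sqrt(0.0709) = 0.266271
Step 4: Best bound = 3 * |z0| = 3 * 0.266271 = 0.7988

0.7988


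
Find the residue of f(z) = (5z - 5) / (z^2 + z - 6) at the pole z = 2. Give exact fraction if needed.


Step 1: Q(z) = z^2 + z - 6 = (z - 2)(z + 3)
Step 2: Q'(z) = 2z + 1
Step 3: Q'(2) = 5, P(2) = 5
Step 4: Res = P(2)/Q'(2) = 5/5 = 1

1


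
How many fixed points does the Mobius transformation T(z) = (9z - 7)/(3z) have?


Step 1: Fixed points satisfy T(z) = z
Step 2: 3z^2 - 9z + 7 = 0
Step 3: Discriminant = (-9)^2 - 4*3*7 = -3
Step 4: Number of fixed points = 2

2


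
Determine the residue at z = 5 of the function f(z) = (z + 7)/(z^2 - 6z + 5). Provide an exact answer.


Step 1: Q(z) = z^2 - 6z + 5 = (z - 5)(z - 1)
Step 2: Q'(z) = 2z - 6
Step 3: Q'(5) = 4, P(5) = 12
Step 4: Res = P(5)/Q'(5) = 12/4 = 3

3


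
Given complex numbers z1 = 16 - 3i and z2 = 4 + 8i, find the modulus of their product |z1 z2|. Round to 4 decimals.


Step 1: |z1| = sqrt(16^2 + (-3)^2) = sqrt(265)
Step 2: |z2| = sqrt(4^2 + 8^2) = sqrt(80)
Step 3: |z1*z2| = |z1|*|z2| = sqrt(265) * sqrt(80) = sqrt(265 * 80) = sqrt(21200)
Step 4: = 145.6022

145.6022


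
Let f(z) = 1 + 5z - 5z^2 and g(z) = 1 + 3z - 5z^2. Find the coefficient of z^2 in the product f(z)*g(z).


Step 1: z^2 term in f*g comes from: (1)*(-5z^2) + (5z)*(3z) + (-5z^2)*(1)
Step 2: = -5 + 15 - 5
Step 3: = 5

5


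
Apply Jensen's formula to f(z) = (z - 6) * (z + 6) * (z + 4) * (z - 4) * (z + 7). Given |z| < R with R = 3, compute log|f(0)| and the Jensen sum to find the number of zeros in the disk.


Jensen's formula: (1/2pi)*integral log|f(Re^it)|dt = log|f(0)| + sum_{|a_k|<R} log(R/|a_k|)
Step 1: f(0) = (-6) * 6 * 4 * (-4) * 7 = 4032
Step 2: log|f(0)| = log|6| + log|-6| + log|-4| + log|4| + log|-7| = 8.302
Step 3: Zeros inside |z| < 3: none
Step 4: Jensen sum = (empty sum) = 0
Step 5: n(R) = number of terms in the Jensen sum = count of zeros inside |z| < 3 = 0

0


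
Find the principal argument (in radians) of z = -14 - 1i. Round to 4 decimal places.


Step 1: z = -14 - 1i
Step 2: arg(z) = atan2(-1, -14)
Step 3: arg(z) = -3.0703

-3.0703


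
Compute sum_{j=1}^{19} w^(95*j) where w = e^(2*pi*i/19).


Step 1: The sum sum_{j=1}^{n} w^(k*j) equals n if n | k, else 0.
Step 2: Here n = 19, k = 95
Step 3: Does n divide k? 19 | 95 -> True
Step 4: Sum = 19

19


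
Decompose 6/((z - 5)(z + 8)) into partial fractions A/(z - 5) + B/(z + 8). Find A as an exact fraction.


Step 1: Multiply both sides by (z - 5) and set z = 5
Step 2: A = 6 / (5 + 8)
Step 3: A = 6 / 13
Step 4: A = 6/13

6/13


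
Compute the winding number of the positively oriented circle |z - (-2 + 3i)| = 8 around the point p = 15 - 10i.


Step 1: Center c = (-2, 3), radius = 8
Step 2: |p - c|^2 = 17^2 + (-13)^2 = 458
Step 3: r^2 = 64
Step 4: |p-c| > r so winding number = 0

0


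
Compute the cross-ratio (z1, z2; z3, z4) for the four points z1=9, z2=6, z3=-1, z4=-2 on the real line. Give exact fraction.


Step 1: (z1-z3)(z2-z4) = 10 * 8 = 80
Step 2: (z1-z4)(z2-z3) = 11 * 7 = 77
Step 3: Cross-ratio = 80/77 = 80/77

80/77


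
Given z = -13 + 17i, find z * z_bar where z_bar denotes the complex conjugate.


Step 1: conj(z) = -13 - 17i
Step 2: z * conj(z) = (-13)^2 + 17^2
Step 3: = 169 + 289 = 458

458


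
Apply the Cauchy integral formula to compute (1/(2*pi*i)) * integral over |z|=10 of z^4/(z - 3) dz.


Step 1: f(z) = z^4, a = 3 is inside |z| = 10
Step 2: By Cauchy integral formula: (1/(2pi*i)) * integral = f(a)
Step 3: f(3) = 3^4 = 81

81


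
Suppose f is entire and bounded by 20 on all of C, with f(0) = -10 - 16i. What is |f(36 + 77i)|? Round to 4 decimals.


Step 1: By Liouville's theorem, a bounded entire function is constant.
Step 2: f(z) = f(0) = -10 - 16i for all z.
Step 3: |f(w)| = |-10 - 16i| = sqrt(100 + 256)
Step 4: = 18.868

18.868


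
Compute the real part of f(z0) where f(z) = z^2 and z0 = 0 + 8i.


Step 1: z0 = 0 + 8i
Step 2: z0^2 = 0^2 - 8^2 + 0i
Step 3: real part = 0 - 64 = -64

-64


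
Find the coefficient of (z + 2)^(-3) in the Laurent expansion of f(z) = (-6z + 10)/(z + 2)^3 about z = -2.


Step 1: Write the numerator in powers of (z + 2): -6z + 10 = -6(z + 2) + (-6*(-2) + 10) = -6(z + 2) + 22
Step 2: Divide by (z + 2)^3: f(z) = 22(z + 2)^(-3) - 6(z + 2)^(-2)
Step 3: This finite sum is the Laurent series of f about z = -2.
Step 4: Coefficient of (z + 2)^(-3) = -6*(-2) + 10 = 22

22


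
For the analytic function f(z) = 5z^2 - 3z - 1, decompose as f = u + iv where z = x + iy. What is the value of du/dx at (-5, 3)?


Step 1: f(z) = 5(x+iy)^2 - 3(x+iy) - 1
Step 2: u = 5(x^2 - y^2) - 3x - 1
Step 3: u_x = 10x - 3
Step 4: At (-5, 3): u_x = -50 - 3 = -53

-53


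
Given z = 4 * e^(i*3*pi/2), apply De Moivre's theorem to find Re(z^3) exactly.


Step 1: By De Moivre's theorem, z^3 = 4^3 * e^(i*3*3*pi/2) = 64 * (cos(9*pi/2) + i*sin(9*pi/2))
Step 2: |z|^3 = 4^3 = 64
Step 3: Reduce the angle mod 2*pi: 9*pi/2 - 4*pi = pi/2
Step 4: cos(pi/2) = 0
Step 5: Re(z^3) = 64 * 0 = 0

0


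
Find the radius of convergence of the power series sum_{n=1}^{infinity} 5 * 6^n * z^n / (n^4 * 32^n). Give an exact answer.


Step 1: General term a_n = 5 * 6^n / (n^4 * 32^n)
Step 2: By the root test, |a_n|^(1/n) = 5^(1/n) * 6 / (n^(4/n) * 32) -> 6/32 as n -> infinity (since 5^(1/n) -> 1 and n^(4/n) -> 1)
Step 3: R = 1/lim|a_n|^(1/n) = 32/6 = 16/3

16/3


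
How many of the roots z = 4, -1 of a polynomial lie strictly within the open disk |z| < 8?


Step 1: Check each root:
  z = 4: |4| = 4 < 8
  z = -1: |-1| = 1 < 8
Step 2: Count = 2

2


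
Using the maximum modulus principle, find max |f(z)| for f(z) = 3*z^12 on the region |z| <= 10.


Step 1: On |z| = 10, |f(z)| = 3 * |z|^12 = 3 * 10^12
Step 2: By maximum modulus principle, maximum is on boundary.
Step 3: Maximum = 3 * 1000000000000 = 3000000000000

3000000000000


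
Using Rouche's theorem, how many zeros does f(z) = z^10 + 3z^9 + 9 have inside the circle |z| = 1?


Step 1: On |z| = 1 the three terms have sizes |z^10| = 1^10 = 1, |3z^9| = 3*1^9 = 3, |9| = 9
Step 2: The dominant term is g(z) = 9; let h(z) = z^10 + 3z^9 so f = g + h
Step 3: On |z| = 1: |g| = 9 and |h| <= 1 + 3 = 4
Step 4: Since 9 > 4, |h| < |g| on |z| = 1, so by Rouche f has the same number of zeros as g inside |z| < 1
Step 5: g(z) = 9 is a nonzero constant with no zeros inside |z| < 1. Answer = 0

0


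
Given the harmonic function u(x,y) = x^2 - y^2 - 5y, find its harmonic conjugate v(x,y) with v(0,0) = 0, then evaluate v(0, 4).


Step 1: v_x = -u_y = 2y + 5
Step 2: v_y = u_x = 2x + 0
Step 3: v = 2xy + 5x + C
Step 4: v(0,0) = 0 => C = 0
Step 5: v(0, 4) = 0

0


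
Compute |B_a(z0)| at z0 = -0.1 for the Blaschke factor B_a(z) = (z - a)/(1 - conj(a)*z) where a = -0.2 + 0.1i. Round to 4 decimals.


Step 1: Numerator z0 - a = -0.1 - (-0.2 + 0.1i) = 0.1 - 0.1i
Step 2: Denominator 1 - conj(a)*z0 = 1 - (-0.2 - 0.1i)*(-0.1) = 0.98 - 0.01i
Step 3: |z0 - a|^2 = 0.1^2 + (-0.1)^2 = 0.02; |1 - conj(a)*z0|^2 = 0.98^2 + (-0.01)^2 = 0.9605
Step 4: |B_a(-0.1)| = sqrt(0.02 / 0.9605) = sqrt(0.020822)
Step 5: = 0.1443

0.1443


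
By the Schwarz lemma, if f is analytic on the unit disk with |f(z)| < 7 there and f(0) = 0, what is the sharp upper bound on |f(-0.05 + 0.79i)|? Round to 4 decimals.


Step 1: g = f/7 maps D -> D with g(0) = 0, so by the Schwarz lemma |g(z)| <= |z|, i.e. |f(z)| <= 7|z|; this is sharp (f(z) = 7z).
Step 2: |z0|^2 = (-0.05)^2 + 0.79^2 = 0.6266
Step 3: |z0| = sqrt(0.6266) = 0.791581
Step 4: Best bound = 7 * |z0| = 7 * 0.791581 = 5.5411

5.5411


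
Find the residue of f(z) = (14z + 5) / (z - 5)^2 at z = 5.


Step 1: Pole of order 2 at z = 5
Step 2: Res = lim d/dz [(z - 5)^2 * f(z)] as z -> 5
Step 3: (z - 5)^2 * f(z) = 14z + 5
Step 4: d/dz[14z + 5] = 14

14


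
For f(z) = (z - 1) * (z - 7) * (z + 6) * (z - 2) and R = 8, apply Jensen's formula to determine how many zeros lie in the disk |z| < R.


Jensen's formula: (1/2pi)*integral log|f(Re^it)|dt = log|f(0)| + sum_{|a_k|<R} log(R/|a_k|)
Step 1: f(0) = (-1) * (-7) * 6 * (-2) = -84
Step 2: log|f(0)| = log|1| + log|7| + log|-6| + log|2| = 4.4308
Step 3: Zeros inside |z| < 8: 1, 7, -6, 2
Step 4: Jensen sum = log(8/1) + log(8/7) + log(8/6) + log(8/2) = 3.8869
Step 5: n(R) = number of terms in the Jensen sum = count of zeros inside |z| < 8 = 4

4


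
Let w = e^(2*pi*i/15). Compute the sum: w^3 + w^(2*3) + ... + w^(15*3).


Step 1: The sum sum_{j=1}^{n} w^(k*j) equals n if n | k, else 0.
Step 2: Here n = 15, k = 3
Step 3: Does n divide k? 15 | 3 -> False
Step 4: Sum = 0

0


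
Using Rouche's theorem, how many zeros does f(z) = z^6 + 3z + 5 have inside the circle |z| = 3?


Step 1: On |z| = 3 the three terms have sizes |z^6| = 3^6 = 729, |3z| = 3*3 = 9, |5| = 5
Step 2: The dominant term is g(z) = z^6; let h(z) = 3z + 5 so f = g + h
Step 3: On |z| = 3: |g| = 729 and |h| <= 9 + 5 = 14
Step 4: Since 729 > 14, |h| < |g| on |z| = 3, so by Rouche f has the same number of zeros as g inside |z| < 3
Step 5: g(z) = z^6 has 6 zeros (all at the origin) inside |z| < 3. Answer = 6

6


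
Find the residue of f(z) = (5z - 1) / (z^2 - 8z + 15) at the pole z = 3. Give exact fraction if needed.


Step 1: Q(z) = z^2 - 8z + 15 = (z - 3)(z - 5)
Step 2: Q'(z) = 2z - 8
Step 3: Q'(3) = -2, P(3) = 14
Step 4: Res = P(3)/Q'(3) = 14/(-2) = -7

-7


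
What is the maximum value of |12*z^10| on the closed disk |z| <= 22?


Step 1: On |z| = 22, |f(z)| = 12 * |z|^10 = 12 * 22^10
Step 2: By maximum modulus principle, maximum is on boundary.
Step 3: Maximum = 12 * 26559922791424 = 318719073497088

318719073497088


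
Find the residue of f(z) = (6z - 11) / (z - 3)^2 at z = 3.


Step 1: Pole of order 2 at z = 3
Step 2: Res = lim d/dz [(z - 3)^2 * f(z)] as z -> 3
Step 3: (z - 3)^2 * f(z) = 6z - 11
Step 4: d/dz[6z - 11] = 6

6


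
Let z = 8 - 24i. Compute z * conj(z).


Step 1: conj(z) = 8 + 24i
Step 2: z * conj(z) = 8^2 + (-24)^2
Step 3: = 64 + 576 = 640

640


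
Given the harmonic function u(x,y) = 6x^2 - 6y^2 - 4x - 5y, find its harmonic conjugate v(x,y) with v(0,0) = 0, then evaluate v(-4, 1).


Step 1: v_x = -u_y = 12y + 5
Step 2: v_y = u_x = 12x - 4
Step 3: v = 12xy + 5x - 4y + C
Step 4: v(0,0) = 0 => C = 0
Step 5: v(-4, 1) = -72

-72


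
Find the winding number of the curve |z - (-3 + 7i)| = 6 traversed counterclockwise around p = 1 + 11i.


Step 1: Center c = (-3, 7), radius = 6
Step 2: |p - c|^2 = 4^2 + 4^2 = 32
Step 3: r^2 = 36
Step 4: |p-c| < r so winding number = 1

1


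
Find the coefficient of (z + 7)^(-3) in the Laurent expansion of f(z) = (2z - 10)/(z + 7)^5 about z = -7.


Step 1: Write the numerator in powers of (z + 7): 2z - 10 = 2(z + 7) + (2*(-7) - 10) = 2(z + 7) - 24
Step 2: Divide by (z + 7)^5: f(z) = -24(z + 7)^(-5) + 2(z + 7)^(-4)
Step 3: This finite sum is the Laurent series of f about z = -7.
Step 4: Only the powers -5 and -4 appear, so the coefficient of (z + 7)^(-3) = 0

0


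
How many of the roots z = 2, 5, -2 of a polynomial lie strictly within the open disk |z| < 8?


Step 1: Check each root:
  z = 2: |2| = 2 < 8
  z = 5: |5| = 5 < 8
  z = -2: |-2| = 2 < 8
Step 2: Count = 3

3


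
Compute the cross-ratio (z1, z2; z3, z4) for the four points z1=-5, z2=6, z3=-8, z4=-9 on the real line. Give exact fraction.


Step 1: (z1-z3)(z2-z4) = 3 * 15 = 45
Step 2: (z1-z4)(z2-z3) = 4 * 14 = 56
Step 3: Cross-ratio = 45/56 = 45/56

45/56


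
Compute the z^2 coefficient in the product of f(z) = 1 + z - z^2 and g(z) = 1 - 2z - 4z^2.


Step 1: z^2 term in f*g comes from: (1)*(-4z^2) + (z)*(-2z) + (-z^2)*(1)
Step 2: = -4 - 2 - 1
Step 3: = -7

-7


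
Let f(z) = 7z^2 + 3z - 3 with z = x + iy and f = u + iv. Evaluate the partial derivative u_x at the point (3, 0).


Step 1: f(z) = 7(x+iy)^2 + 3(x+iy) - 3
Step 2: u = 7(x^2 - y^2) + 3x - 3
Step 3: u_x = 14x + 3
Step 4: At (3, 0): u_x = 42 + 3 = 45

45


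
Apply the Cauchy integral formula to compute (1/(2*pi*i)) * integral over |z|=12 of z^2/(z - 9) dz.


Step 1: f(z) = z^2, a = 9 is inside |z| = 12
Step 2: By Cauchy integral formula: (1/(2pi*i)) * integral = f(a)
Step 3: f(9) = 9^2 = 81

81


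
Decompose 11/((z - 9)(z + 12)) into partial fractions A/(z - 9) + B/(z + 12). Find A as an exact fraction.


Step 1: Multiply both sides by (z - 9) and set z = 9
Step 2: A = 11 / (9 + 12)
Step 3: A = 11 / 21
Step 4: A = 11/21

11/21


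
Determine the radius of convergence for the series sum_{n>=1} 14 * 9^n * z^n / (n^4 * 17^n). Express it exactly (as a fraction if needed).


Step 1: General term a_n = 14 * 9^n / (n^4 * 17^n)
Step 2: By the root test, |a_n|^(1/n) = 14^(1/n) * 9 / (n^(4/n) * 17) -> 9/17 as n -> infinity (since 14^(1/n) -> 1 and n^(4/n) -> 1)
Step 3: R = 1/lim|a_n|^(1/n) = 17/9

17/9


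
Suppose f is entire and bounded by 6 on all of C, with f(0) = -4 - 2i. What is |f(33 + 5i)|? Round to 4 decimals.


Step 1: By Liouville's theorem, a bounded entire function is constant.
Step 2: f(z) = f(0) = -4 - 2i for all z.
Step 3: |f(w)| = |-4 - 2i| = sqrt(16 + 4)
Step 4: = 4.4721

4.4721


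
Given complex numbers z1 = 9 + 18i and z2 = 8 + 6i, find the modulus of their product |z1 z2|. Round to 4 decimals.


Step 1: |z1| = sqrt(9^2 + 18^2) = sqrt(405)
Step 2: |z2| = sqrt(8^2 + 6^2) = sqrt(100)
Step 3: |z1*z2| = |z1|*|z2| = sqrt(405) * sqrt(100) = sqrt(405 * 100) = sqrt(40500)
Step 4: = 201.2461

201.2461


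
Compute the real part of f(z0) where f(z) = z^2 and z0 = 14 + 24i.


Step 1: z0 = 14 + 24i
Step 2: z0^2 = 14^2 - 24^2 + 672i
Step 3: real part = 196 - 576 = -380

-380


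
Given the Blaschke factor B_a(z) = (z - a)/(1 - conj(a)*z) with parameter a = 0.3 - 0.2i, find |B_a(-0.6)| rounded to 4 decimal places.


Step 1: Numerator z0 - a = -0.6 - (0.3 - 0.2i) = -0.9 + 0.2i
Step 2: Denominator 1 - conj(a)*z0 = 1 - (0.3 + 0.2i)*(-0.6) = 1.18 + 0.12i
Step 3: |z0 - a|^2 = (-0.9)^2 + 0.2^2 = 0.85; |1 - conj(a)*z0|^2 = 1.18^2 + 0.12^2 = 1.4068
Step 4: |B_a(-0.6)| = sqrt(0.85 / 1.4068) = sqrt(0.604208)
Step 5: = 0.7773

0.7773
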